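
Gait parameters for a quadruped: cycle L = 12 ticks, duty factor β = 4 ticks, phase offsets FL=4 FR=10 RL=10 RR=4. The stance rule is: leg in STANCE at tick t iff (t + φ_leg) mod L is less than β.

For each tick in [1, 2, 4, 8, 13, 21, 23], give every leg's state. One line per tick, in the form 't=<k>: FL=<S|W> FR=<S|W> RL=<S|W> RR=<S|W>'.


t=1: FL=W FR=W RL=W RR=W
t=2: FL=W FR=S RL=S RR=W
t=4: FL=W FR=S RL=S RR=W
t=8: FL=S FR=W RL=W RR=S
t=13: FL=W FR=W RL=W RR=W
t=21: FL=S FR=W RL=W RR=S
t=23: FL=S FR=W RL=W RR=S

t=1: phase=(5,11,11,5) vs β=4 → FL=W FR=W RL=W RR=W
t=2: phase=(6,0,0,6) vs β=4 → FL=W FR=S RL=S RR=W
t=4: phase=(8,2,2,8) vs β=4 → FL=W FR=S RL=S RR=W
t=8: phase=(0,6,6,0) vs β=4 → FL=S FR=W RL=W RR=S
t=13: phase=(5,11,11,5) vs β=4 → FL=W FR=W RL=W RR=W
t=21: phase=(1,7,7,1) vs β=4 → FL=S FR=W RL=W RR=S
t=23: phase=(3,9,9,3) vs β=4 → FL=S FR=W RL=W RR=S


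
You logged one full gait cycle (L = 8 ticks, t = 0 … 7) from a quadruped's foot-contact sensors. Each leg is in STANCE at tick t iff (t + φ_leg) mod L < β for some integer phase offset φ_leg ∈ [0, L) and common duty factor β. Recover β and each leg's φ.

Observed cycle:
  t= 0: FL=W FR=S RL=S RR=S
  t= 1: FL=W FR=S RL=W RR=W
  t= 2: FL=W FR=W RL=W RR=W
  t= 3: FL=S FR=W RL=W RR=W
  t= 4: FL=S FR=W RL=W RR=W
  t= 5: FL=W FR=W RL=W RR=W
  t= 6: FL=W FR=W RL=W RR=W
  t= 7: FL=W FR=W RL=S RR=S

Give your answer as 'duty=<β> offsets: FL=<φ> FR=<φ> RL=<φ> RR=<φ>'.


duty=2 offsets: FL=5 FR=0 RL=1 RR=1

duty β = stance ticks per leg = 2
FL: stance ticks = 2; W→S at t=3 → φ=5
FR: stance ticks = 2; W→S at t=0 → φ=0
RL: stance ticks = 2; W→S at t=7 → φ=1
RR: stance ticks = 2; W→S at t=7 → φ=1


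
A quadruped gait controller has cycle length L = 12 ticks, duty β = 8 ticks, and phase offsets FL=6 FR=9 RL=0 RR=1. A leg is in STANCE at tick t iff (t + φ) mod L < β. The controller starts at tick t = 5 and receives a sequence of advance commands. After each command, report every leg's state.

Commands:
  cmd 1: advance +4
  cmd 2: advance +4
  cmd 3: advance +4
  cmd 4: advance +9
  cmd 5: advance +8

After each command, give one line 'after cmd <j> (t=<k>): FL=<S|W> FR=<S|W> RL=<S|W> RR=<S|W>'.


after cmd 1 (t=9): FL=S FR=S RL=W RR=W
after cmd 2 (t=13): FL=S FR=W RL=S RR=S
after cmd 3 (t=17): FL=W FR=S RL=S RR=S
after cmd 4 (t=26): FL=W FR=W RL=S RR=S
after cmd 5 (t=34): FL=S FR=S RL=W RR=W

start t=5: FL=W FR=S RL=S RR=S
cmd 1: advance +4 → t=9, phase=(3,6,9,10) → FL=S FR=S RL=W RR=W
cmd 2: advance +4 → t=13, phase=(7,10,1,2) → FL=S FR=W RL=S RR=S
cmd 3: advance +4 → t=17, phase=(11,2,5,6) → FL=W FR=S RL=S RR=S
cmd 4: advance +9 → t=26, phase=(8,11,2,3) → FL=W FR=W RL=S RR=S
cmd 5: advance +8 → t=34, phase=(4,7,10,11) → FL=S FR=S RL=W RR=W


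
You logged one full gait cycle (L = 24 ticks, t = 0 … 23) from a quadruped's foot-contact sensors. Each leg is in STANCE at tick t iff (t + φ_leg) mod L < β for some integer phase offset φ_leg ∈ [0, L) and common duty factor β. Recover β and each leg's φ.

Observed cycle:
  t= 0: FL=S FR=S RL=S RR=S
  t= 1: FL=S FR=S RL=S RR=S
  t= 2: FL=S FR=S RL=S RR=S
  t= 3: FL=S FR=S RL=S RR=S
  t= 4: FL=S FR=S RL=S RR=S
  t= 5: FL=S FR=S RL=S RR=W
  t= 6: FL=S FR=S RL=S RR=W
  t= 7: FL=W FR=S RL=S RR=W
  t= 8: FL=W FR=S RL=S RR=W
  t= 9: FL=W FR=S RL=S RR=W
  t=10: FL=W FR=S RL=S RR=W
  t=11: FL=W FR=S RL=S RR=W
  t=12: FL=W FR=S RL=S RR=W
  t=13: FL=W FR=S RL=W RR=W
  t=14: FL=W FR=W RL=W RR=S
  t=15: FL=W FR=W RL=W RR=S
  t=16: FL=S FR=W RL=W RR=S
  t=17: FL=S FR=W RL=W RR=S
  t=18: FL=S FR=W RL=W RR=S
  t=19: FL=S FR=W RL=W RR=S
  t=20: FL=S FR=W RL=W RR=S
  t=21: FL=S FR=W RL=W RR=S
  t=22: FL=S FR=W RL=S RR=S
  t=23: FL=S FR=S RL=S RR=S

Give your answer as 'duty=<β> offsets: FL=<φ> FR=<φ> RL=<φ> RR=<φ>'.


duty=15 offsets: FL=8 FR=1 RL=2 RR=10

duty β = stance ticks per leg = 15
FL: stance ticks = 15; W→S at t=16 → φ=8
FR: stance ticks = 15; W→S at t=23 → φ=1
RL: stance ticks = 15; W→S at t=22 → φ=2
RR: stance ticks = 15; W→S at t=14 → φ=10


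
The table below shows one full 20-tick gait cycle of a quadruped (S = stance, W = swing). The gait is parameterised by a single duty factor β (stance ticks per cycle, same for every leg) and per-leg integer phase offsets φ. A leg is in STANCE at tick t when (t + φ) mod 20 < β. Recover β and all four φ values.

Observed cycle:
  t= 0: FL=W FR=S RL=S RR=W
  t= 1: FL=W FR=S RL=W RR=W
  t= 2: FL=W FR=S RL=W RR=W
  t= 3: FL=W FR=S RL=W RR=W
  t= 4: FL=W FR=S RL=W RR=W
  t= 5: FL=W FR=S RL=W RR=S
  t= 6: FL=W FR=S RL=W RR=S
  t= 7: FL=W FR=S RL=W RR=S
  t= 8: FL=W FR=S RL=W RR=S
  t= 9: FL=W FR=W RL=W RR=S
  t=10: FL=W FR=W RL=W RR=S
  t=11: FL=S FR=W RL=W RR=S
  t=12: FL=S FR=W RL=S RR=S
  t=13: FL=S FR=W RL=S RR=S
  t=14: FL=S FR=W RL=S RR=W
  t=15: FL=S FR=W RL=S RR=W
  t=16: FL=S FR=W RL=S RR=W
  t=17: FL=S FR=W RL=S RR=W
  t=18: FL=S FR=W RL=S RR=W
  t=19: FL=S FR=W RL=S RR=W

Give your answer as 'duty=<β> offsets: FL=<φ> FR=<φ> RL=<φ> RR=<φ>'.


duty=9 offsets: FL=9 FR=0 RL=8 RR=15

duty β = stance ticks per leg = 9
FL: stance ticks = 9; W→S at t=11 → φ=9
FR: stance ticks = 9; W→S at t=0 → φ=0
RL: stance ticks = 9; W→S at t=12 → φ=8
RR: stance ticks = 9; W→S at t=5 → φ=15


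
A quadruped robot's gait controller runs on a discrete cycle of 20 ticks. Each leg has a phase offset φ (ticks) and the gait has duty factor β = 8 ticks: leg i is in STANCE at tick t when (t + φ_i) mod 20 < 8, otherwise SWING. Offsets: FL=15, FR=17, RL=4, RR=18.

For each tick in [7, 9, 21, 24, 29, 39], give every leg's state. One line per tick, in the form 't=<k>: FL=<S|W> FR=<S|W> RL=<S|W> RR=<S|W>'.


t=7: FL=S FR=S RL=W RR=S
t=9: FL=S FR=S RL=W RR=S
t=21: FL=W FR=W RL=S RR=W
t=24: FL=W FR=S RL=W RR=S
t=29: FL=S FR=S RL=W RR=S
t=39: FL=W FR=W RL=S RR=W

t=7: phase=(2,4,11,5) vs β=8 → FL=S FR=S RL=W RR=S
t=9: phase=(4,6,13,7) vs β=8 → FL=S FR=S RL=W RR=S
t=21: phase=(16,18,5,19) vs β=8 → FL=W FR=W RL=S RR=W
t=24: phase=(19,1,8,2) vs β=8 → FL=W FR=S RL=W RR=S
t=29: phase=(4,6,13,7) vs β=8 → FL=S FR=S RL=W RR=S
t=39: phase=(14,16,3,17) vs β=8 → FL=W FR=W RL=S RR=W


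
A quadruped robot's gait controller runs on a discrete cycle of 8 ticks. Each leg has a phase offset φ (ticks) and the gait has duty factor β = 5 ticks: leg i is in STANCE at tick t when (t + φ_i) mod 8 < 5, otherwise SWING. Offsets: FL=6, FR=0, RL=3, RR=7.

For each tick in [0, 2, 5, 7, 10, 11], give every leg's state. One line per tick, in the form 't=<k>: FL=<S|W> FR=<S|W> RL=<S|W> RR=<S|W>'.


t=0: phase=(6,0,3,7) vs β=5 → FL=W FR=S RL=S RR=W
t=2: phase=(0,2,5,1) vs β=5 → FL=S FR=S RL=W RR=S
t=5: phase=(3,5,0,4) vs β=5 → FL=S FR=W RL=S RR=S
t=7: phase=(5,7,2,6) vs β=5 → FL=W FR=W RL=S RR=W
t=10: phase=(0,2,5,1) vs β=5 → FL=S FR=S RL=W RR=S
t=11: phase=(1,3,6,2) vs β=5 → FL=S FR=S RL=W RR=S

t=0: FL=W FR=S RL=S RR=W
t=2: FL=S FR=S RL=W RR=S
t=5: FL=S FR=W RL=S RR=S
t=7: FL=W FR=W RL=S RR=W
t=10: FL=S FR=S RL=W RR=S
t=11: FL=S FR=S RL=W RR=S


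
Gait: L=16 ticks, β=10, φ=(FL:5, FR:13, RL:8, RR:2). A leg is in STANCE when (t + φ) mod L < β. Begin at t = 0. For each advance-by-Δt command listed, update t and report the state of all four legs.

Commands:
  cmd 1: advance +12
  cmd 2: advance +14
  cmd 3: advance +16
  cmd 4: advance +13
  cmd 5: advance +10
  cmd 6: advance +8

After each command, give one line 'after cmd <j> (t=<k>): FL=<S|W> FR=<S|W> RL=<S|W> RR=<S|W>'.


start t=0: FL=S FR=W RL=S RR=S
cmd 1: advance +12 → t=12, phase=(1,9,4,14) → FL=S FR=S RL=S RR=W
cmd 2: advance +14 → t=26, phase=(15,7,2,12) → FL=W FR=S RL=S RR=W
cmd 3: advance +16 → t=42, phase=(15,7,2,12) → FL=W FR=S RL=S RR=W
cmd 4: advance +13 → t=55, phase=(12,4,15,9) → FL=W FR=S RL=W RR=S
cmd 5: advance +10 → t=65, phase=(6,14,9,3) → FL=S FR=W RL=S RR=S
cmd 6: advance +8 → t=73, phase=(14,6,1,11) → FL=W FR=S RL=S RR=W

after cmd 1 (t=12): FL=S FR=S RL=S RR=W
after cmd 2 (t=26): FL=W FR=S RL=S RR=W
after cmd 3 (t=42): FL=W FR=S RL=S RR=W
after cmd 4 (t=55): FL=W FR=S RL=W RR=S
after cmd 5 (t=65): FL=S FR=W RL=S RR=S
after cmd 6 (t=73): FL=W FR=S RL=S RR=W


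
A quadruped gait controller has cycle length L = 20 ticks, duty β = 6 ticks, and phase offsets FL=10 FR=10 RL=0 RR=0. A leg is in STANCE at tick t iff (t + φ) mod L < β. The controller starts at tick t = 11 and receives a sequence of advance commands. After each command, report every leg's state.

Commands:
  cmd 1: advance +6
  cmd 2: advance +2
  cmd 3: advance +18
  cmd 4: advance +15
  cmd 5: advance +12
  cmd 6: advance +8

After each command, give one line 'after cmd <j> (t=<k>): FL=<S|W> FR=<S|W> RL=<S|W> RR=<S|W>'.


after cmd 1 (t=17): FL=W FR=W RL=W RR=W
after cmd 2 (t=19): FL=W FR=W RL=W RR=W
after cmd 3 (t=37): FL=W FR=W RL=W RR=W
after cmd 4 (t=52): FL=S FR=S RL=W RR=W
after cmd 5 (t=64): FL=W FR=W RL=S RR=S
after cmd 6 (t=72): FL=S FR=S RL=W RR=W

start t=11: FL=S FR=S RL=W RR=W
cmd 1: advance +6 → t=17, phase=(7,7,17,17) → FL=W FR=W RL=W RR=W
cmd 2: advance +2 → t=19, phase=(9,9,19,19) → FL=W FR=W RL=W RR=W
cmd 3: advance +18 → t=37, phase=(7,7,17,17) → FL=W FR=W RL=W RR=W
cmd 4: advance +15 → t=52, phase=(2,2,12,12) → FL=S FR=S RL=W RR=W
cmd 5: advance +12 → t=64, phase=(14,14,4,4) → FL=W FR=W RL=S RR=S
cmd 6: advance +8 → t=72, phase=(2,2,12,12) → FL=S FR=S RL=W RR=W


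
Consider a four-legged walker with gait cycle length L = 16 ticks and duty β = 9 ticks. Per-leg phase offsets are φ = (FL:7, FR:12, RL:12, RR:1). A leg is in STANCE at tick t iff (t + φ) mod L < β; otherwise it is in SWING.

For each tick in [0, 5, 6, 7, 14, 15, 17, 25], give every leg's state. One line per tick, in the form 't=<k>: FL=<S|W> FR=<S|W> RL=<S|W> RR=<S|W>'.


t=0: phase=(7,12,12,1) vs β=9 → FL=S FR=W RL=W RR=S
t=5: phase=(12,1,1,6) vs β=9 → FL=W FR=S RL=S RR=S
t=6: phase=(13,2,2,7) vs β=9 → FL=W FR=S RL=S RR=S
t=7: phase=(14,3,3,8) vs β=9 → FL=W FR=S RL=S RR=S
t=14: phase=(5,10,10,15) vs β=9 → FL=S FR=W RL=W RR=W
t=15: phase=(6,11,11,0) vs β=9 → FL=S FR=W RL=W RR=S
t=17: phase=(8,13,13,2) vs β=9 → FL=S FR=W RL=W RR=S
t=25: phase=(0,5,5,10) vs β=9 → FL=S FR=S RL=S RR=W

t=0: FL=S FR=W RL=W RR=S
t=5: FL=W FR=S RL=S RR=S
t=6: FL=W FR=S RL=S RR=S
t=7: FL=W FR=S RL=S RR=S
t=14: FL=S FR=W RL=W RR=W
t=15: FL=S FR=W RL=W RR=S
t=17: FL=S FR=W RL=W RR=S
t=25: FL=S FR=S RL=S RR=W


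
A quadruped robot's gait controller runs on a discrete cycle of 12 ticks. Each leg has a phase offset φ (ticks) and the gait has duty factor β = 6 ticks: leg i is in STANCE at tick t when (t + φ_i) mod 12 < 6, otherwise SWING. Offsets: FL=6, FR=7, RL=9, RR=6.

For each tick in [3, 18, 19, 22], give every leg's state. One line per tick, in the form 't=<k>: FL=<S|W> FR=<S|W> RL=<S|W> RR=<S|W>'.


t=3: FL=W FR=W RL=S RR=W
t=18: FL=S FR=S RL=S RR=S
t=19: FL=S FR=S RL=S RR=S
t=22: FL=S FR=S RL=W RR=S

t=3: phase=(9,10,0,9) vs β=6 → FL=W FR=W RL=S RR=W
t=18: phase=(0,1,3,0) vs β=6 → FL=S FR=S RL=S RR=S
t=19: phase=(1,2,4,1) vs β=6 → FL=S FR=S RL=S RR=S
t=22: phase=(4,5,7,4) vs β=6 → FL=S FR=S RL=W RR=S


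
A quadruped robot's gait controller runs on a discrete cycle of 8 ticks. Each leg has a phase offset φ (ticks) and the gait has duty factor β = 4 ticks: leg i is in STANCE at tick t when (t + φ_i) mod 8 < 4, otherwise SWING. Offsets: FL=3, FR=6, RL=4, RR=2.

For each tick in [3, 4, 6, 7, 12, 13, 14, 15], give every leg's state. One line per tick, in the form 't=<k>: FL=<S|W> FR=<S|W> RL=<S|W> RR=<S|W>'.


t=3: phase=(6,1,7,5) vs β=4 → FL=W FR=S RL=W RR=W
t=4: phase=(7,2,0,6) vs β=4 → FL=W FR=S RL=S RR=W
t=6: phase=(1,4,2,0) vs β=4 → FL=S FR=W RL=S RR=S
t=7: phase=(2,5,3,1) vs β=4 → FL=S FR=W RL=S RR=S
t=12: phase=(7,2,0,6) vs β=4 → FL=W FR=S RL=S RR=W
t=13: phase=(0,3,1,7) vs β=4 → FL=S FR=S RL=S RR=W
t=14: phase=(1,4,2,0) vs β=4 → FL=S FR=W RL=S RR=S
t=15: phase=(2,5,3,1) vs β=4 → FL=S FR=W RL=S RR=S

t=3: FL=W FR=S RL=W RR=W
t=4: FL=W FR=S RL=S RR=W
t=6: FL=S FR=W RL=S RR=S
t=7: FL=S FR=W RL=S RR=S
t=12: FL=W FR=S RL=S RR=W
t=13: FL=S FR=S RL=S RR=W
t=14: FL=S FR=W RL=S RR=S
t=15: FL=S FR=W RL=S RR=S


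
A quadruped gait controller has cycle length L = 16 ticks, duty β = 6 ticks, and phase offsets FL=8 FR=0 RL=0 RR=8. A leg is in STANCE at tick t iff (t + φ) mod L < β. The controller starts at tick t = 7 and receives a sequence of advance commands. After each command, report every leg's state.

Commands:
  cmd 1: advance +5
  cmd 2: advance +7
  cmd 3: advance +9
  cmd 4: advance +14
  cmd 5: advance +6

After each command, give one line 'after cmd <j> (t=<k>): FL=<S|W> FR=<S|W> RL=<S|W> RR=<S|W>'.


after cmd 1 (t=12): FL=S FR=W RL=W RR=S
after cmd 2 (t=19): FL=W FR=S RL=S RR=W
after cmd 3 (t=28): FL=S FR=W RL=W RR=S
after cmd 4 (t=42): FL=S FR=W RL=W RR=S
after cmd 5 (t=48): FL=W FR=S RL=S RR=W

start t=7: FL=W FR=W RL=W RR=W
cmd 1: advance +5 → t=12, phase=(4,12,12,4) → FL=S FR=W RL=W RR=S
cmd 2: advance +7 → t=19, phase=(11,3,3,11) → FL=W FR=S RL=S RR=W
cmd 3: advance +9 → t=28, phase=(4,12,12,4) → FL=S FR=W RL=W RR=S
cmd 4: advance +14 → t=42, phase=(2,10,10,2) → FL=S FR=W RL=W RR=S
cmd 5: advance +6 → t=48, phase=(8,0,0,8) → FL=W FR=S RL=S RR=W


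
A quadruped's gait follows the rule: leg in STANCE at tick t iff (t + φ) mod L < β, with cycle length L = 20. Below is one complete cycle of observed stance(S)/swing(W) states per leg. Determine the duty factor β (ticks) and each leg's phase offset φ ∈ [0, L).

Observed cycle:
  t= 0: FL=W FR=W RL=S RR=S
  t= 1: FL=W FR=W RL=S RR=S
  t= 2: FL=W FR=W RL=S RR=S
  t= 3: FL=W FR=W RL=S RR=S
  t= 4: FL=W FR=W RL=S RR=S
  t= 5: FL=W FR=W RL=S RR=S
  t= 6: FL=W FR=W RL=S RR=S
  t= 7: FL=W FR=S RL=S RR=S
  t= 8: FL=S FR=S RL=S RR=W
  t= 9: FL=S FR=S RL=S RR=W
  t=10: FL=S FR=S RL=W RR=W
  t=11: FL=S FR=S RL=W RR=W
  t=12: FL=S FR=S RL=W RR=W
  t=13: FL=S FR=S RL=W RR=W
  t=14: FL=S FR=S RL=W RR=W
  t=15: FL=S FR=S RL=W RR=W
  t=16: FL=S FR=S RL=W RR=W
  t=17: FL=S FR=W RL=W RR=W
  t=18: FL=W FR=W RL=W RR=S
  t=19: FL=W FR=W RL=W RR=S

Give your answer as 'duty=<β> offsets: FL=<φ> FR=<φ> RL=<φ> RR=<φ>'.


duty β = stance ticks per leg = 10
FL: stance ticks = 10; W→S at t=8 → φ=12
FR: stance ticks = 10; W→S at t=7 → φ=13
RL: stance ticks = 10; W→S at t=0 → φ=0
RR: stance ticks = 10; W→S at t=18 → φ=2

duty=10 offsets: FL=12 FR=13 RL=0 RR=2


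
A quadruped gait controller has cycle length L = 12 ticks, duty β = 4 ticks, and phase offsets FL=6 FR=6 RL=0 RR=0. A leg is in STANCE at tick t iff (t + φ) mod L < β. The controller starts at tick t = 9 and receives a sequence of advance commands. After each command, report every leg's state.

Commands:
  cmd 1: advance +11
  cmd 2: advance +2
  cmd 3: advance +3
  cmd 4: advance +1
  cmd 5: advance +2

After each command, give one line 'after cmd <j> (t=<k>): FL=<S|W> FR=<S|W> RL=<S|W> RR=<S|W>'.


start t=9: FL=S FR=S RL=W RR=W
cmd 1: advance +11 → t=20, phase=(2,2,8,8) → FL=S FR=S RL=W RR=W
cmd 2: advance +2 → t=22, phase=(4,4,10,10) → FL=W FR=W RL=W RR=W
cmd 3: advance +3 → t=25, phase=(7,7,1,1) → FL=W FR=W RL=S RR=S
cmd 4: advance +1 → t=26, phase=(8,8,2,2) → FL=W FR=W RL=S RR=S
cmd 5: advance +2 → t=28, phase=(10,10,4,4) → FL=W FR=W RL=W RR=W

after cmd 1 (t=20): FL=S FR=S RL=W RR=W
after cmd 2 (t=22): FL=W FR=W RL=W RR=W
after cmd 3 (t=25): FL=W FR=W RL=S RR=S
after cmd 4 (t=26): FL=W FR=W RL=S RR=S
after cmd 5 (t=28): FL=W FR=W RL=W RR=W


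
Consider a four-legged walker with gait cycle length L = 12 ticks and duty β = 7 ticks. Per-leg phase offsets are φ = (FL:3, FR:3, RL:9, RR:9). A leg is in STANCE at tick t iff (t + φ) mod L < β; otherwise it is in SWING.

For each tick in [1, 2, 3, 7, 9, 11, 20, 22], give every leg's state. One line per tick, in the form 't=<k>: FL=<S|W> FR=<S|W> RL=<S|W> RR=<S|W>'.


t=1: phase=(4,4,10,10) vs β=7 → FL=S FR=S RL=W RR=W
t=2: phase=(5,5,11,11) vs β=7 → FL=S FR=S RL=W RR=W
t=3: phase=(6,6,0,0) vs β=7 → FL=S FR=S RL=S RR=S
t=7: phase=(10,10,4,4) vs β=7 → FL=W FR=W RL=S RR=S
t=9: phase=(0,0,6,6) vs β=7 → FL=S FR=S RL=S RR=S
t=11: phase=(2,2,8,8) vs β=7 → FL=S FR=S RL=W RR=W
t=20: phase=(11,11,5,5) vs β=7 → FL=W FR=W RL=S RR=S
t=22: phase=(1,1,7,7) vs β=7 → FL=S FR=S RL=W RR=W

t=1: FL=S FR=S RL=W RR=W
t=2: FL=S FR=S RL=W RR=W
t=3: FL=S FR=S RL=S RR=S
t=7: FL=W FR=W RL=S RR=S
t=9: FL=S FR=S RL=S RR=S
t=11: FL=S FR=S RL=W RR=W
t=20: FL=W FR=W RL=S RR=S
t=22: FL=S FR=S RL=W RR=W


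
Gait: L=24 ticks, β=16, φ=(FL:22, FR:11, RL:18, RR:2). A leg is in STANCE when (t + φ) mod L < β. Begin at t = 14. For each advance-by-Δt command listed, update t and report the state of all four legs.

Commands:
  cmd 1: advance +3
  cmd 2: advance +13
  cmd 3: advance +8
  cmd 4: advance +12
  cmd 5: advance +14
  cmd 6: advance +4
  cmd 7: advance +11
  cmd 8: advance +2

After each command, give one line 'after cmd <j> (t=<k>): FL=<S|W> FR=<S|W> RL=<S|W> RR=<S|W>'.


start t=14: FL=S FR=S RL=S RR=W
cmd 1: advance +3 → t=17, phase=(15,4,11,19) → FL=S FR=S RL=S RR=W
cmd 2: advance +13 → t=30, phase=(4,17,0,8) → FL=S FR=W RL=S RR=S
cmd 3: advance +8 → t=38, phase=(12,1,8,16) → FL=S FR=S RL=S RR=W
cmd 4: advance +12 → t=50, phase=(0,13,20,4) → FL=S FR=S RL=W RR=S
cmd 5: advance +14 → t=64, phase=(14,3,10,18) → FL=S FR=S RL=S RR=W
cmd 6: advance +4 → t=68, phase=(18,7,14,22) → FL=W FR=S RL=S RR=W
cmd 7: advance +11 → t=79, phase=(5,18,1,9) → FL=S FR=W RL=S RR=S
cmd 8: advance +2 → t=81, phase=(7,20,3,11) → FL=S FR=W RL=S RR=S

after cmd 1 (t=17): FL=S FR=S RL=S RR=W
after cmd 2 (t=30): FL=S FR=W RL=S RR=S
after cmd 3 (t=38): FL=S FR=S RL=S RR=W
after cmd 4 (t=50): FL=S FR=S RL=W RR=S
after cmd 5 (t=64): FL=S FR=S RL=S RR=W
after cmd 6 (t=68): FL=W FR=S RL=S RR=W
after cmd 7 (t=79): FL=S FR=W RL=S RR=S
after cmd 8 (t=81): FL=S FR=W RL=S RR=S


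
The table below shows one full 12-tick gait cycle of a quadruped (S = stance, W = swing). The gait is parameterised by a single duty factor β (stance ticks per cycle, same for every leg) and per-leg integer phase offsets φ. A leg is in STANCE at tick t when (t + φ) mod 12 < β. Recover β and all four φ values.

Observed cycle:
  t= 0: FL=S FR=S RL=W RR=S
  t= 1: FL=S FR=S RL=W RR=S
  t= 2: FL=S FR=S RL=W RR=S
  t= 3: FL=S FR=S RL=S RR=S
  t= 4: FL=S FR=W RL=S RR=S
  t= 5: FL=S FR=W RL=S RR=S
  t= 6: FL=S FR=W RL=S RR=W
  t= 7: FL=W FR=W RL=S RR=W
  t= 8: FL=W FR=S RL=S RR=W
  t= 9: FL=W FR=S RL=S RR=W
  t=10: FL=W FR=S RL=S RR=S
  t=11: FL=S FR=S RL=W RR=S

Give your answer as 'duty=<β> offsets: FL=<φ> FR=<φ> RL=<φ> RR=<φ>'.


duty=8 offsets: FL=1 FR=4 RL=9 RR=2

duty β = stance ticks per leg = 8
FL: stance ticks = 8; W→S at t=11 → φ=1
FR: stance ticks = 8; W→S at t=8 → φ=4
RL: stance ticks = 8; W→S at t=3 → φ=9
RR: stance ticks = 8; W→S at t=10 → φ=2


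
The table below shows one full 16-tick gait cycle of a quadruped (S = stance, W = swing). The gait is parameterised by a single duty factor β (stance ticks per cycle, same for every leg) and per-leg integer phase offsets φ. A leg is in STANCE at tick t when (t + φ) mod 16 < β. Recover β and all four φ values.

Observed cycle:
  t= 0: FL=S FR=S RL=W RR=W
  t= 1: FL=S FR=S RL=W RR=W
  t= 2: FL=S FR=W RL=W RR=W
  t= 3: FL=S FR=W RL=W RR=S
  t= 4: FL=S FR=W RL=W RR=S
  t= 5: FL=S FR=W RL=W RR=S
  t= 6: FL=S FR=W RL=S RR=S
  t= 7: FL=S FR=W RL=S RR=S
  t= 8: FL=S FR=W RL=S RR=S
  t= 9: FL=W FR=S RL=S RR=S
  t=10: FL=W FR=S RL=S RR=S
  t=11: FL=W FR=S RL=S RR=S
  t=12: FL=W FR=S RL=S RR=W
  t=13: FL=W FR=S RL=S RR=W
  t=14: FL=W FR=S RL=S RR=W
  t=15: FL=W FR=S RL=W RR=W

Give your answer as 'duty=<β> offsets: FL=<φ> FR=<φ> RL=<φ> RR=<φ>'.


duty=9 offsets: FL=0 FR=7 RL=10 RR=13

duty β = stance ticks per leg = 9
FL: stance ticks = 9; W→S at t=0 → φ=0
FR: stance ticks = 9; W→S at t=9 → φ=7
RL: stance ticks = 9; W→S at t=6 → φ=10
RR: stance ticks = 9; W→S at t=3 → φ=13


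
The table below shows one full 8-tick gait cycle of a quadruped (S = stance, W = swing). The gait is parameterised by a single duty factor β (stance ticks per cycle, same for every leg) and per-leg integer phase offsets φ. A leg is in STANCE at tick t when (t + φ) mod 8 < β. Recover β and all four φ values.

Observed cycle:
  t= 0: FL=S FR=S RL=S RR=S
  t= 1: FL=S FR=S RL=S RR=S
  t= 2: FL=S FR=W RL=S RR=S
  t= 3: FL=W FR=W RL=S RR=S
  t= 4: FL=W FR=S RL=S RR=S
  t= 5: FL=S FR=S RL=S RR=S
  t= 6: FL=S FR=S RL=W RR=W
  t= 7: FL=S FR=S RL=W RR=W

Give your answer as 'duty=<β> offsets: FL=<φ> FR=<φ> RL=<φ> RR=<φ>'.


duty β = stance ticks per leg = 6
FL: stance ticks = 6; W→S at t=5 → φ=3
FR: stance ticks = 6; W→S at t=4 → φ=4
RL: stance ticks = 6; W→S at t=0 → φ=0
RR: stance ticks = 6; W→S at t=0 → φ=0

duty=6 offsets: FL=3 FR=4 RL=0 RR=0


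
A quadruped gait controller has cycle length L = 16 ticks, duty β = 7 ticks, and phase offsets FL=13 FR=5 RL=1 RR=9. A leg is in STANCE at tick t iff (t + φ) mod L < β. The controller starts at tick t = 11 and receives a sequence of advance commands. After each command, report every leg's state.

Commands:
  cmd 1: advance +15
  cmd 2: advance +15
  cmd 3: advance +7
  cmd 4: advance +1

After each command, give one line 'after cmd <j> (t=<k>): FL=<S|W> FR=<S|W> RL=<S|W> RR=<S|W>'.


start t=11: FL=W FR=S RL=W RR=S
cmd 1: advance +15 → t=26, phase=(7,15,11,3) → FL=W FR=W RL=W RR=S
cmd 2: advance +15 → t=41, phase=(6,14,10,2) → FL=S FR=W RL=W RR=S
cmd 3: advance +7 → t=48, phase=(13,5,1,9) → FL=W FR=S RL=S RR=W
cmd 4: advance +1 → t=49, phase=(14,6,2,10) → FL=W FR=S RL=S RR=W

after cmd 1 (t=26): FL=W FR=W RL=W RR=S
after cmd 2 (t=41): FL=S FR=W RL=W RR=S
after cmd 3 (t=48): FL=W FR=S RL=S RR=W
after cmd 4 (t=49): FL=W FR=S RL=S RR=W


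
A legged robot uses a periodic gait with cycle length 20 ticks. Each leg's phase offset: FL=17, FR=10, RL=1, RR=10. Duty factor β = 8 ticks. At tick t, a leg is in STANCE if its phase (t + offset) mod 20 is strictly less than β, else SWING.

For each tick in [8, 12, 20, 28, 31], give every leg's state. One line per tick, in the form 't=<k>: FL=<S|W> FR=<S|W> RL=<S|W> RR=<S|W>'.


t=8: FL=S FR=W RL=W RR=W
t=12: FL=W FR=S RL=W RR=S
t=20: FL=W FR=W RL=S RR=W
t=28: FL=S FR=W RL=W RR=W
t=31: FL=W FR=S RL=W RR=S

t=8: phase=(5,18,9,18) vs β=8 → FL=S FR=W RL=W RR=W
t=12: phase=(9,2,13,2) vs β=8 → FL=W FR=S RL=W RR=S
t=20: phase=(17,10,1,10) vs β=8 → FL=W FR=W RL=S RR=W
t=28: phase=(5,18,9,18) vs β=8 → FL=S FR=W RL=W RR=W
t=31: phase=(8,1,12,1) vs β=8 → FL=W FR=S RL=W RR=S


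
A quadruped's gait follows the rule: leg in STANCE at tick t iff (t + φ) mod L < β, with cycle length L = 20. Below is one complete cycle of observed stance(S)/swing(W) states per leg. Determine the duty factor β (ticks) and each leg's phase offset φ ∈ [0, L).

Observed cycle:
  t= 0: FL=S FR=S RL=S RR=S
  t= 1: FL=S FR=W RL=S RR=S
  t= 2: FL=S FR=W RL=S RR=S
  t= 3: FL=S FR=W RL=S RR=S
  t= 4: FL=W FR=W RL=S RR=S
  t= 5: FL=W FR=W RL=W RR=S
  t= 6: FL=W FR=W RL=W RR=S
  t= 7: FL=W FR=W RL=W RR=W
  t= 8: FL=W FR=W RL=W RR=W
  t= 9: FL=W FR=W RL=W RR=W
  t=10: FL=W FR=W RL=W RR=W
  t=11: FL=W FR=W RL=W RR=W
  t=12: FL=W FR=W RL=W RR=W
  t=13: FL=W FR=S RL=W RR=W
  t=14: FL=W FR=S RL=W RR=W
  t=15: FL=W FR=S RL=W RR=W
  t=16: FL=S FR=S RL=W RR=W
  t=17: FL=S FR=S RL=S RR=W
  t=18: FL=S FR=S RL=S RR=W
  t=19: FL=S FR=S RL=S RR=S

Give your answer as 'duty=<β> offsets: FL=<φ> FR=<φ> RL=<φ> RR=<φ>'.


duty β = stance ticks per leg = 8
FL: stance ticks = 8; W→S at t=16 → φ=4
FR: stance ticks = 8; W→S at t=13 → φ=7
RL: stance ticks = 8; W→S at t=17 → φ=3
RR: stance ticks = 8; W→S at t=19 → φ=1

duty=8 offsets: FL=4 FR=7 RL=3 RR=1


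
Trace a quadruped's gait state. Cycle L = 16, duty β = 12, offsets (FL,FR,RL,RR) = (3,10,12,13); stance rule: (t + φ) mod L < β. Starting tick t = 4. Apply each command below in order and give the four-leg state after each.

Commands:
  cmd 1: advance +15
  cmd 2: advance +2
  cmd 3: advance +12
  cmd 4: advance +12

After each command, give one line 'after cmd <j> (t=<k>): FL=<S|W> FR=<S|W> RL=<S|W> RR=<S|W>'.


start t=4: FL=S FR=W RL=S RR=S
cmd 1: advance +15 → t=19, phase=(6,13,15,0) → FL=S FR=W RL=W RR=S
cmd 2: advance +2 → t=21, phase=(8,15,1,2) → FL=S FR=W RL=S RR=S
cmd 3: advance +12 → t=33, phase=(4,11,13,14) → FL=S FR=S RL=W RR=W
cmd 4: advance +12 → t=45, phase=(0,7,9,10) → FL=S FR=S RL=S RR=S

after cmd 1 (t=19): FL=S FR=W RL=W RR=S
after cmd 2 (t=21): FL=S FR=W RL=S RR=S
after cmd 3 (t=33): FL=S FR=S RL=W RR=W
after cmd 4 (t=45): FL=S FR=S RL=S RR=S


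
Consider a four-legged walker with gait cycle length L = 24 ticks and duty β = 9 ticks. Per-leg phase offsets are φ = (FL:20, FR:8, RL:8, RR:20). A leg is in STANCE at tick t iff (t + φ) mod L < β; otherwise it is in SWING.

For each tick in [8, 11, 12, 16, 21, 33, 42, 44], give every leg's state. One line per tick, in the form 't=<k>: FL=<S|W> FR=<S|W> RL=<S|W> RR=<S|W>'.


t=8: FL=S FR=W RL=W RR=S
t=11: FL=S FR=W RL=W RR=S
t=12: FL=S FR=W RL=W RR=S
t=16: FL=W FR=S RL=S RR=W
t=21: FL=W FR=S RL=S RR=W
t=33: FL=S FR=W RL=W RR=S
t=42: FL=W FR=S RL=S RR=W
t=44: FL=W FR=S RL=S RR=W

t=8: phase=(4,16,16,4) vs β=9 → FL=S FR=W RL=W RR=S
t=11: phase=(7,19,19,7) vs β=9 → FL=S FR=W RL=W RR=S
t=12: phase=(8,20,20,8) vs β=9 → FL=S FR=W RL=W RR=S
t=16: phase=(12,0,0,12) vs β=9 → FL=W FR=S RL=S RR=W
t=21: phase=(17,5,5,17) vs β=9 → FL=W FR=S RL=S RR=W
t=33: phase=(5,17,17,5) vs β=9 → FL=S FR=W RL=W RR=S
t=42: phase=(14,2,2,14) vs β=9 → FL=W FR=S RL=S RR=W
t=44: phase=(16,4,4,16) vs β=9 → FL=W FR=S RL=S RR=W


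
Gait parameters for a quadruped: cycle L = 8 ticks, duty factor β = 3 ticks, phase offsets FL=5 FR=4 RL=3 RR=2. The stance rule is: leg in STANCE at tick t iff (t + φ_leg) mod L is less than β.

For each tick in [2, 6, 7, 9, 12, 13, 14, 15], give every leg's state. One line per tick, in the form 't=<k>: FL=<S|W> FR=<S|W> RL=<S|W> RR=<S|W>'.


t=2: phase=(7,6,5,4) vs β=3 → FL=W FR=W RL=W RR=W
t=6: phase=(3,2,1,0) vs β=3 → FL=W FR=S RL=S RR=S
t=7: phase=(4,3,2,1) vs β=3 → FL=W FR=W RL=S RR=S
t=9: phase=(6,5,4,3) vs β=3 → FL=W FR=W RL=W RR=W
t=12: phase=(1,0,7,6) vs β=3 → FL=S FR=S RL=W RR=W
t=13: phase=(2,1,0,7) vs β=3 → FL=S FR=S RL=S RR=W
t=14: phase=(3,2,1,0) vs β=3 → FL=W FR=S RL=S RR=S
t=15: phase=(4,3,2,1) vs β=3 → FL=W FR=W RL=S RR=S

t=2: FL=W FR=W RL=W RR=W
t=6: FL=W FR=S RL=S RR=S
t=7: FL=W FR=W RL=S RR=S
t=9: FL=W FR=W RL=W RR=W
t=12: FL=S FR=S RL=W RR=W
t=13: FL=S FR=S RL=S RR=W
t=14: FL=W FR=S RL=S RR=S
t=15: FL=W FR=W RL=S RR=S


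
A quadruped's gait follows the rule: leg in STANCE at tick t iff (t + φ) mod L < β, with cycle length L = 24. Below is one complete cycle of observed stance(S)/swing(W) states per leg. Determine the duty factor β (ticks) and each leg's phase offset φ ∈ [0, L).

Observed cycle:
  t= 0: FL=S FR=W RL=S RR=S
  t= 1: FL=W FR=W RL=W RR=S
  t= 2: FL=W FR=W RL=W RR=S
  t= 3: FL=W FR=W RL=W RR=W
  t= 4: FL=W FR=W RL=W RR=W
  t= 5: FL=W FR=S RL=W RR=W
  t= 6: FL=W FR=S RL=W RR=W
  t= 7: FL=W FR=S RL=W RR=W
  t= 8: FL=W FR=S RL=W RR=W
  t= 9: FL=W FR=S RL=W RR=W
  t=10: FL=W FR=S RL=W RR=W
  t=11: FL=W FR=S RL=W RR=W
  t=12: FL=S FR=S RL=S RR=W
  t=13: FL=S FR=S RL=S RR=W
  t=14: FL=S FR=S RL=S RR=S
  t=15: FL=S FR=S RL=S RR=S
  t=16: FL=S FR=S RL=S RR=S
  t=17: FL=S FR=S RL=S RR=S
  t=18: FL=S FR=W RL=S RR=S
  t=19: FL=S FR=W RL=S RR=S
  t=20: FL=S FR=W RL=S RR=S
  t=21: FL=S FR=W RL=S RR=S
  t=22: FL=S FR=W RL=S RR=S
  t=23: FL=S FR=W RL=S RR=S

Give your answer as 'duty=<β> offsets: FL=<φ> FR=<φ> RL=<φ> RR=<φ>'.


duty β = stance ticks per leg = 13
FL: stance ticks = 13; W→S at t=12 → φ=12
FR: stance ticks = 13; W→S at t=5 → φ=19
RL: stance ticks = 13; W→S at t=12 → φ=12
RR: stance ticks = 13; W→S at t=14 → φ=10

duty=13 offsets: FL=12 FR=19 RL=12 RR=10


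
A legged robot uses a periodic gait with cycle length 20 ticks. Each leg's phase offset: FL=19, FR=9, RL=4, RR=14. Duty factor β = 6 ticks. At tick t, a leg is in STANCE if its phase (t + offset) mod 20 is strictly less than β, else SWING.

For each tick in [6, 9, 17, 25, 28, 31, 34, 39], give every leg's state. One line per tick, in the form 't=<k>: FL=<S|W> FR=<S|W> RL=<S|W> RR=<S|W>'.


t=6: phase=(5,15,10,0) vs β=6 → FL=S FR=W RL=W RR=S
t=9: phase=(8,18,13,3) vs β=6 → FL=W FR=W RL=W RR=S
t=17: phase=(16,6,1,11) vs β=6 → FL=W FR=W RL=S RR=W
t=25: phase=(4,14,9,19) vs β=6 → FL=S FR=W RL=W RR=W
t=28: phase=(7,17,12,2) vs β=6 → FL=W FR=W RL=W RR=S
t=31: phase=(10,0,15,5) vs β=6 → FL=W FR=S RL=W RR=S
t=34: phase=(13,3,18,8) vs β=6 → FL=W FR=S RL=W RR=W
t=39: phase=(18,8,3,13) vs β=6 → FL=W FR=W RL=S RR=W

t=6: FL=S FR=W RL=W RR=S
t=9: FL=W FR=W RL=W RR=S
t=17: FL=W FR=W RL=S RR=W
t=25: FL=S FR=W RL=W RR=W
t=28: FL=W FR=W RL=W RR=S
t=31: FL=W FR=S RL=W RR=S
t=34: FL=W FR=S RL=W RR=W
t=39: FL=W FR=W RL=S RR=W


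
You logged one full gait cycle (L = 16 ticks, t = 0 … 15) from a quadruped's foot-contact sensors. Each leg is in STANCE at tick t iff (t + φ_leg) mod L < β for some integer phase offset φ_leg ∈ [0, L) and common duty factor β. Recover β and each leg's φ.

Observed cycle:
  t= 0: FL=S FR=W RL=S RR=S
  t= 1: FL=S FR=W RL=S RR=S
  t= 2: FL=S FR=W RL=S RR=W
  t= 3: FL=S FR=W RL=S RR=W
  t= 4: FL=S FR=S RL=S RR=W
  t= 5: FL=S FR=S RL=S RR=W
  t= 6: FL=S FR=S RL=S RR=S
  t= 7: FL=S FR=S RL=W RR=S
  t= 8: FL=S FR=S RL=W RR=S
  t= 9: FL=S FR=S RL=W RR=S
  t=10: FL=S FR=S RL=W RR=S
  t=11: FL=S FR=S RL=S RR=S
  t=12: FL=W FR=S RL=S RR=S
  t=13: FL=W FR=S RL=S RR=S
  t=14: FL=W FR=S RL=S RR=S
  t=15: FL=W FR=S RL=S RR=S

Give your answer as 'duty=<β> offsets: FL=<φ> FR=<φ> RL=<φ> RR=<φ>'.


duty=12 offsets: FL=0 FR=12 RL=5 RR=10

duty β = stance ticks per leg = 12
FL: stance ticks = 12; W→S at t=0 → φ=0
FR: stance ticks = 12; W→S at t=4 → φ=12
RL: stance ticks = 12; W→S at t=11 → φ=5
RR: stance ticks = 12; W→S at t=6 → φ=10


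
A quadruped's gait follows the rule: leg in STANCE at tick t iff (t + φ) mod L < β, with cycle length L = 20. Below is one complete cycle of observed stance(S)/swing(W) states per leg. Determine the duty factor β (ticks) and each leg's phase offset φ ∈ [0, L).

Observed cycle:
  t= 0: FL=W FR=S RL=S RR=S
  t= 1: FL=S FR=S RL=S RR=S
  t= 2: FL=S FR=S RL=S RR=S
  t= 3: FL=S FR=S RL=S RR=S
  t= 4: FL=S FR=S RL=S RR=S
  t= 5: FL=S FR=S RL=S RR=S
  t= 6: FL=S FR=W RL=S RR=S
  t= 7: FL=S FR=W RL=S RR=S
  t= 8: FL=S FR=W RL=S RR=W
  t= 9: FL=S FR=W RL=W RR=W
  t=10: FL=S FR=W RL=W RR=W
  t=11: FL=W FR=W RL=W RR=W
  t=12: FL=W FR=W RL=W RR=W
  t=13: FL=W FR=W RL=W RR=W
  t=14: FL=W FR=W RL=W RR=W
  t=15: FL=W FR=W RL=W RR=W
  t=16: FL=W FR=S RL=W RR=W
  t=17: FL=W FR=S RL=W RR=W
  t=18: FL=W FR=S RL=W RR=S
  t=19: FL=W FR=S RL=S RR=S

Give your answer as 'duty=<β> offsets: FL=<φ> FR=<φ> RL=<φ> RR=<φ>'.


duty=10 offsets: FL=19 FR=4 RL=1 RR=2

duty β = stance ticks per leg = 10
FL: stance ticks = 10; W→S at t=1 → φ=19
FR: stance ticks = 10; W→S at t=16 → φ=4
RL: stance ticks = 10; W→S at t=19 → φ=1
RR: stance ticks = 10; W→S at t=18 → φ=2


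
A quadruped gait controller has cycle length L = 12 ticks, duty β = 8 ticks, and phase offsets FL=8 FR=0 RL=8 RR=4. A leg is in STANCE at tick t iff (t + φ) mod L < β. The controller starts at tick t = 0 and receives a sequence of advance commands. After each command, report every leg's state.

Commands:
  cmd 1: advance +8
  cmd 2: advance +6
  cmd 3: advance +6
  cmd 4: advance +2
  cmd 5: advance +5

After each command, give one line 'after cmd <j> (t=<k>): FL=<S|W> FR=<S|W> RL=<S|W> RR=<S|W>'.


start t=0: FL=W FR=S RL=W RR=S
cmd 1: advance +8 → t=8, phase=(4,8,4,0) → FL=S FR=W RL=S RR=S
cmd 2: advance +6 → t=14, phase=(10,2,10,6) → FL=W FR=S RL=W RR=S
cmd 3: advance +6 → t=20, phase=(4,8,4,0) → FL=S FR=W RL=S RR=S
cmd 4: advance +2 → t=22, phase=(6,10,6,2) → FL=S FR=W RL=S RR=S
cmd 5: advance +5 → t=27, phase=(11,3,11,7) → FL=W FR=S RL=W RR=S

after cmd 1 (t=8): FL=S FR=W RL=S RR=S
after cmd 2 (t=14): FL=W FR=S RL=W RR=S
after cmd 3 (t=20): FL=S FR=W RL=S RR=S
after cmd 4 (t=22): FL=S FR=W RL=S RR=S
after cmd 5 (t=27): FL=W FR=S RL=W RR=S


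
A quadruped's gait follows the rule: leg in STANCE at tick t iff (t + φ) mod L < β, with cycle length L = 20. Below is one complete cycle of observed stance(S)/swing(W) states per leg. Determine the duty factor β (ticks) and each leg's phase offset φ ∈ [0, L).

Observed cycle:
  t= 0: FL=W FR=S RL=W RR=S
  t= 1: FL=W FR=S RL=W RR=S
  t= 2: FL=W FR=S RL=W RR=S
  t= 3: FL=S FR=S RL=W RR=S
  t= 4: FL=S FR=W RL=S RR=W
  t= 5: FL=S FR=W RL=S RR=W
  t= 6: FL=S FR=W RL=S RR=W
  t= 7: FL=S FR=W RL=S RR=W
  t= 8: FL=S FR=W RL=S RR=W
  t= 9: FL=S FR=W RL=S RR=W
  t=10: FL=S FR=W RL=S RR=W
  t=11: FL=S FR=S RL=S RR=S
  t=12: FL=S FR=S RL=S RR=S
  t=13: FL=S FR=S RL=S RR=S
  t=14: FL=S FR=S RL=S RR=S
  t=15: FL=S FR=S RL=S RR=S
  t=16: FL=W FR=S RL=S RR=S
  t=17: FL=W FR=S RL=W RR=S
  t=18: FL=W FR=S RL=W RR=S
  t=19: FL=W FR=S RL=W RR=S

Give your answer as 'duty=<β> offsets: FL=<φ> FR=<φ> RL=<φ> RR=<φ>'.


duty β = stance ticks per leg = 13
FL: stance ticks = 13; W→S at t=3 → φ=17
FR: stance ticks = 13; W→S at t=11 → φ=9
RL: stance ticks = 13; W→S at t=4 → φ=16
RR: stance ticks = 13; W→S at t=11 → φ=9

duty=13 offsets: FL=17 FR=9 RL=16 RR=9


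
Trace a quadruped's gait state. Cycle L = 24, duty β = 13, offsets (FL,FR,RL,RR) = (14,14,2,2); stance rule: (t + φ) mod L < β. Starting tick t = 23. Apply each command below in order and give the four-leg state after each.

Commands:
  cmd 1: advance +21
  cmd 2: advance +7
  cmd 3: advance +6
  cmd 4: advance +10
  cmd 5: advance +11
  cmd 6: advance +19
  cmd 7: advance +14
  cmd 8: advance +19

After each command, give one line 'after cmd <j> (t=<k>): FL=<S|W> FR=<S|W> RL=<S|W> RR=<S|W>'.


start t=23: FL=W FR=W RL=S RR=S
cmd 1: advance +21 → t=44, phase=(10,10,22,22) → FL=S FR=S RL=W RR=W
cmd 2: advance +7 → t=51, phase=(17,17,5,5) → FL=W FR=W RL=S RR=S
cmd 3: advance +6 → t=57, phase=(23,23,11,11) → FL=W FR=W RL=S RR=S
cmd 4: advance +10 → t=67, phase=(9,9,21,21) → FL=S FR=S RL=W RR=W
cmd 5: advance +11 → t=78, phase=(20,20,8,8) → FL=W FR=W RL=S RR=S
cmd 6: advance +19 → t=97, phase=(15,15,3,3) → FL=W FR=W RL=S RR=S
cmd 7: advance +14 → t=111, phase=(5,5,17,17) → FL=S FR=S RL=W RR=W
cmd 8: advance +19 → t=130, phase=(0,0,12,12) → FL=S FR=S RL=S RR=S

after cmd 1 (t=44): FL=S FR=S RL=W RR=W
after cmd 2 (t=51): FL=W FR=W RL=S RR=S
after cmd 3 (t=57): FL=W FR=W RL=S RR=S
after cmd 4 (t=67): FL=S FR=S RL=W RR=W
after cmd 5 (t=78): FL=W FR=W RL=S RR=S
after cmd 6 (t=97): FL=W FR=W RL=S RR=S
after cmd 7 (t=111): FL=S FR=S RL=W RR=W
after cmd 8 (t=130): FL=S FR=S RL=S RR=S


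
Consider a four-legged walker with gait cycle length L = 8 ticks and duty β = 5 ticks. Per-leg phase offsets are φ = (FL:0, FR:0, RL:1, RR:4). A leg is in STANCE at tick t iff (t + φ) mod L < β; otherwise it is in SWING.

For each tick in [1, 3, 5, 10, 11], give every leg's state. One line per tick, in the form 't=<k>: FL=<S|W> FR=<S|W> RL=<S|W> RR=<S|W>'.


t=1: FL=S FR=S RL=S RR=W
t=3: FL=S FR=S RL=S RR=W
t=5: FL=W FR=W RL=W RR=S
t=10: FL=S FR=S RL=S RR=W
t=11: FL=S FR=S RL=S RR=W

t=1: phase=(1,1,2,5) vs β=5 → FL=S FR=S RL=S RR=W
t=3: phase=(3,3,4,7) vs β=5 → FL=S FR=S RL=S RR=W
t=5: phase=(5,5,6,1) vs β=5 → FL=W FR=W RL=W RR=S
t=10: phase=(2,2,3,6) vs β=5 → FL=S FR=S RL=S RR=W
t=11: phase=(3,3,4,7) vs β=5 → FL=S FR=S RL=S RR=W


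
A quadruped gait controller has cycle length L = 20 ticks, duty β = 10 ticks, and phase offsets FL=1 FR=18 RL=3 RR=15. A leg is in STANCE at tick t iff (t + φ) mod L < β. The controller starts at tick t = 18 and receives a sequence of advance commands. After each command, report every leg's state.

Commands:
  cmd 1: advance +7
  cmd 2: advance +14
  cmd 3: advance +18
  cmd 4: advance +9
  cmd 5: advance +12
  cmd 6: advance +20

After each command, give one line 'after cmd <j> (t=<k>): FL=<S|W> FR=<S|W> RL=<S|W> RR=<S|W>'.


after cmd 1 (t=25): FL=S FR=S RL=S RR=S
after cmd 2 (t=39): FL=S FR=W RL=S RR=W
after cmd 3 (t=57): FL=W FR=W RL=S RR=W
after cmd 4 (t=66): FL=S FR=S RL=S RR=S
after cmd 5 (t=78): FL=W FR=W RL=S RR=W
after cmd 6 (t=98): FL=W FR=W RL=S RR=W

start t=18: FL=W FR=W RL=S RR=W
cmd 1: advance +7 → t=25, phase=(6,3,8,0) → FL=S FR=S RL=S RR=S
cmd 2: advance +14 → t=39, phase=(0,17,2,14) → FL=S FR=W RL=S RR=W
cmd 3: advance +18 → t=57, phase=(18,15,0,12) → FL=W FR=W RL=S RR=W
cmd 4: advance +9 → t=66, phase=(7,4,9,1) → FL=S FR=S RL=S RR=S
cmd 5: advance +12 → t=78, phase=(19,16,1,13) → FL=W FR=W RL=S RR=W
cmd 6: advance +20 → t=98, phase=(19,16,1,13) → FL=W FR=W RL=S RR=W


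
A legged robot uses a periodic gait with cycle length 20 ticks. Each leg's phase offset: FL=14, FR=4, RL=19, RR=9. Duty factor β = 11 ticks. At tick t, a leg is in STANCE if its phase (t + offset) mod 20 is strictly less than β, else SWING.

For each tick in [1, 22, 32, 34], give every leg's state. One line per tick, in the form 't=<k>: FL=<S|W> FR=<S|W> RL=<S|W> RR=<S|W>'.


t=1: FL=W FR=S RL=S RR=S
t=22: FL=W FR=S RL=S RR=W
t=32: FL=S FR=W RL=W RR=S
t=34: FL=S FR=W RL=W RR=S

t=1: phase=(15,5,0,10) vs β=11 → FL=W FR=S RL=S RR=S
t=22: phase=(16,6,1,11) vs β=11 → FL=W FR=S RL=S RR=W
t=32: phase=(6,16,11,1) vs β=11 → FL=S FR=W RL=W RR=S
t=34: phase=(8,18,13,3) vs β=11 → FL=S FR=W RL=W RR=S


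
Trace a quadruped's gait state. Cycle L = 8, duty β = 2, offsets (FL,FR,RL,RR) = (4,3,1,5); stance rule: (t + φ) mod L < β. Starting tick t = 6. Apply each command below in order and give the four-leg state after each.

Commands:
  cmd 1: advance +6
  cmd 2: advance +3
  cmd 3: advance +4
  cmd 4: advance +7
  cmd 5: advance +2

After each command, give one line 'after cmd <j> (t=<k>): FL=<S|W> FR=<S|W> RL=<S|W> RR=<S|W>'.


start t=6: FL=W FR=S RL=W RR=W
cmd 1: advance +6 → t=12, phase=(0,7,5,1) → FL=S FR=W RL=W RR=S
cmd 2: advance +3 → t=15, phase=(3,2,0,4) → FL=W FR=W RL=S RR=W
cmd 3: advance +4 → t=19, phase=(7,6,4,0) → FL=W FR=W RL=W RR=S
cmd 4: advance +7 → t=26, phase=(6,5,3,7) → FL=W FR=W RL=W RR=W
cmd 5: advance +2 → t=28, phase=(0,7,5,1) → FL=S FR=W RL=W RR=S

after cmd 1 (t=12): FL=S FR=W RL=W RR=S
after cmd 2 (t=15): FL=W FR=W RL=S RR=W
after cmd 3 (t=19): FL=W FR=W RL=W RR=S
after cmd 4 (t=26): FL=W FR=W RL=W RR=W
after cmd 5 (t=28): FL=S FR=W RL=W RR=S


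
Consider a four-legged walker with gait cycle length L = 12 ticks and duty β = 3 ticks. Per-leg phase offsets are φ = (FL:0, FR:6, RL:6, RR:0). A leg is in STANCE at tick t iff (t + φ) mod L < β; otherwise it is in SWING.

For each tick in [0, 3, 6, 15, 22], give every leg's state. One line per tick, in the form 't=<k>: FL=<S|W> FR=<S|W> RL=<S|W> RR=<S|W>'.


t=0: FL=S FR=W RL=W RR=S
t=3: FL=W FR=W RL=W RR=W
t=6: FL=W FR=S RL=S RR=W
t=15: FL=W FR=W RL=W RR=W
t=22: FL=W FR=W RL=W RR=W

t=0: phase=(0,6,6,0) vs β=3 → FL=S FR=W RL=W RR=S
t=3: phase=(3,9,9,3) vs β=3 → FL=W FR=W RL=W RR=W
t=6: phase=(6,0,0,6) vs β=3 → FL=W FR=S RL=S RR=W
t=15: phase=(3,9,9,3) vs β=3 → FL=W FR=W RL=W RR=W
t=22: phase=(10,4,4,10) vs β=3 → FL=W FR=W RL=W RR=W


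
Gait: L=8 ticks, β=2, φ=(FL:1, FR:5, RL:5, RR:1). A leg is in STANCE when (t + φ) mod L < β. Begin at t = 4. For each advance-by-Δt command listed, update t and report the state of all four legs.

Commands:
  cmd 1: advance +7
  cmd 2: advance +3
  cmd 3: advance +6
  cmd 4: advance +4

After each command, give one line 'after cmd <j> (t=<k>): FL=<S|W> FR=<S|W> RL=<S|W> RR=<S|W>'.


start t=4: FL=W FR=S RL=S RR=W
cmd 1: advance +7 → t=11, phase=(4,0,0,4) → FL=W FR=S RL=S RR=W
cmd 2: advance +3 → t=14, phase=(7,3,3,7) → FL=W FR=W RL=W RR=W
cmd 3: advance +6 → t=20, phase=(5,1,1,5) → FL=W FR=S RL=S RR=W
cmd 4: advance +4 → t=24, phase=(1,5,5,1) → FL=S FR=W RL=W RR=S

after cmd 1 (t=11): FL=W FR=S RL=S RR=W
after cmd 2 (t=14): FL=W FR=W RL=W RR=W
after cmd 3 (t=20): FL=W FR=S RL=S RR=W
after cmd 4 (t=24): FL=S FR=W RL=W RR=S
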